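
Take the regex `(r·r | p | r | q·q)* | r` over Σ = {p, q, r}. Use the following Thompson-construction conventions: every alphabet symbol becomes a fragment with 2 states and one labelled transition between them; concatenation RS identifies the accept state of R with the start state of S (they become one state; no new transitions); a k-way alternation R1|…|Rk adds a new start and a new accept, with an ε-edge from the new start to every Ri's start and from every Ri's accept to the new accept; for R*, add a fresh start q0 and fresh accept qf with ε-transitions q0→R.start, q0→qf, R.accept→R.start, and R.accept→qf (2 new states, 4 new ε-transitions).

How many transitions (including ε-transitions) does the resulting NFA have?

23

Per subexpression:
Each of the 7 symbol leaves contributes 1 transition (1 symbol, 0 ε).
  r·r : 2 transitions (2 symbol, 0 ε)
  q·q : 2 transitions (2 symbol, 0 ε)
  r·r | p | r | q·q : 14 transitions (6 symbol, 8 ε)
  (r·r | p | r | q·q)* : 18 transitions (6 symbol, 12 ε)
  (r·r | p | r | q·q)* | r : 23 transitions (7 symbol, 16 ε)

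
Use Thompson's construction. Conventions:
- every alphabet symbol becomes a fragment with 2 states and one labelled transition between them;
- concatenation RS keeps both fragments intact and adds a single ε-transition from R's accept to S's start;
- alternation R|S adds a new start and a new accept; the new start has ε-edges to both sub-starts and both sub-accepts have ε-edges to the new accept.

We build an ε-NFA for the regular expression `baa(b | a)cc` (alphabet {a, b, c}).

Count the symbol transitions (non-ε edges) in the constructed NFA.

7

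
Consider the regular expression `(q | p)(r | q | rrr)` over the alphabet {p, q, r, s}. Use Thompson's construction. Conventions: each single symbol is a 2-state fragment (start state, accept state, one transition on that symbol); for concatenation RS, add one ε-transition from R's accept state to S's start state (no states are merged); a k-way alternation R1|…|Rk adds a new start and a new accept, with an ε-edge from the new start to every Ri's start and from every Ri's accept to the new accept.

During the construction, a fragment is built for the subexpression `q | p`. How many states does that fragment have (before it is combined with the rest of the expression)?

6

Fragment for `q | p`:
Each of the 2 symbol leaves contributes a 2-state fragment.
  q | p = 6 states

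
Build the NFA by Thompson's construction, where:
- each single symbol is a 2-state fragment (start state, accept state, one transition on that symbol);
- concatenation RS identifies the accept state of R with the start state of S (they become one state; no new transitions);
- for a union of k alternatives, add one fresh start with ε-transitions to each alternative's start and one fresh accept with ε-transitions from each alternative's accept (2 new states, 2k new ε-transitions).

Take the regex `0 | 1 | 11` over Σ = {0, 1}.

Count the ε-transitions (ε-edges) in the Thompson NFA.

Bottom-up over the parse tree:
Each of the 4 symbol leaves contributes 0 ε-transitions.
  11 : 0 ε-transitions
  0 | 1 | 11 : 6 ε-transitions

6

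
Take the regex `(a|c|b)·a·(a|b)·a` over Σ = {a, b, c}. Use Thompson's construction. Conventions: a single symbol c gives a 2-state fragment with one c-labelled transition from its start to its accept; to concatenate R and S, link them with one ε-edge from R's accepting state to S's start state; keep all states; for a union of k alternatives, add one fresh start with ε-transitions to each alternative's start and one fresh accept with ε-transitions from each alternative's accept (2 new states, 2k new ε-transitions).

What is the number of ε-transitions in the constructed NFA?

13

Recursing over subexpressions:
Each of the 7 symbol leaves contributes 0 ε-transitions.
  a|c|b : 6 ε-transitions
  a|b : 4 ε-transitions
  (a|c|b)·a·(a|b)·a : 13 ε-transitions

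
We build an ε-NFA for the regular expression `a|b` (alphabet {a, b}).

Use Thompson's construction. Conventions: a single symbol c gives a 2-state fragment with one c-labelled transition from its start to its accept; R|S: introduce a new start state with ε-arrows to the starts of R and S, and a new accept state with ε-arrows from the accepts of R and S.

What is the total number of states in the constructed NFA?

6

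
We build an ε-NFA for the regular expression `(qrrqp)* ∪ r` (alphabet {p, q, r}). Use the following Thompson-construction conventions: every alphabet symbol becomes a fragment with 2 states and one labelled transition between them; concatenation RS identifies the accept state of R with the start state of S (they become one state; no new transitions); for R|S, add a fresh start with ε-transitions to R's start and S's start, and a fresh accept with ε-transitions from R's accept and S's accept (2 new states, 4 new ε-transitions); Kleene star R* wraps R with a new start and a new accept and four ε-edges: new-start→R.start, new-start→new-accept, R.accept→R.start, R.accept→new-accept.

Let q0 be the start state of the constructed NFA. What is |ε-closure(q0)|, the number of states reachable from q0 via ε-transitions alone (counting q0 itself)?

Compute the ε-closure size of each fragment's start state recursively; a symbol fragment's start has no outgoing ε-edge, so its closure is just itself (size 1).
  qrrqp → same as the first factor's closure: |closure| = 1
  (qrrqp)* → the star's fresh start ε-reaches both the body's start and the fresh accept: |closure| = 2 + 1 = 3
  (qrrqp)* ∪ r → |closure| = 1 (new start) + (3 + 1) + 1 (new accept, since some branch ε-reaches its own accept) = 6

6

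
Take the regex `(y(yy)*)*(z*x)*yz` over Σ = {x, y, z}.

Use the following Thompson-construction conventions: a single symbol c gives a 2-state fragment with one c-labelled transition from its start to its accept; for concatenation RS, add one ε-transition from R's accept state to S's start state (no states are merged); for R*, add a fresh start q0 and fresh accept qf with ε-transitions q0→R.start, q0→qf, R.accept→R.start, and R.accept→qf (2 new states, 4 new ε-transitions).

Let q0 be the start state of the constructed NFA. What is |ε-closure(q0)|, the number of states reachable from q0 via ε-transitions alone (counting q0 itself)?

10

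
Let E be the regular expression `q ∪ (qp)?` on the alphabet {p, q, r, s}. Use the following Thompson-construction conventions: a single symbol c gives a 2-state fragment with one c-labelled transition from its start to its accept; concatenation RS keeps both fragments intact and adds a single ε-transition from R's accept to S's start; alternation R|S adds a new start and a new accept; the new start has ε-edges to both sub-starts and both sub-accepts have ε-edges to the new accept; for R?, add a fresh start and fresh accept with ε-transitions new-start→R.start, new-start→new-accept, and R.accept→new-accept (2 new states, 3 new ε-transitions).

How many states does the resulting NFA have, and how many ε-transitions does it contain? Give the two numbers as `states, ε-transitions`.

Building bottom-up:
Each of the 3 symbol leaves contributes 2 states and 0 ε-transitions.
  qp → 4 states, 1 ε-transition
  (qp)? → 6 states, 4 ε-transitions
  q ∪ (qp)? → 10 states, 8 ε-transitions

10, 8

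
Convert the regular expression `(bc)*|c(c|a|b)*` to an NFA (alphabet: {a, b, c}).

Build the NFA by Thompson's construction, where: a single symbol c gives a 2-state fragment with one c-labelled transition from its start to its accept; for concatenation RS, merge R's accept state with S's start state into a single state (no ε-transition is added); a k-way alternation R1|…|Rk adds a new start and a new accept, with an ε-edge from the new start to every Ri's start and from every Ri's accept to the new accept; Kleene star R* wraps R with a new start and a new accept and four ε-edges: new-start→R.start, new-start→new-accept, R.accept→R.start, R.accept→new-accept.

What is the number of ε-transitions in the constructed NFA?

18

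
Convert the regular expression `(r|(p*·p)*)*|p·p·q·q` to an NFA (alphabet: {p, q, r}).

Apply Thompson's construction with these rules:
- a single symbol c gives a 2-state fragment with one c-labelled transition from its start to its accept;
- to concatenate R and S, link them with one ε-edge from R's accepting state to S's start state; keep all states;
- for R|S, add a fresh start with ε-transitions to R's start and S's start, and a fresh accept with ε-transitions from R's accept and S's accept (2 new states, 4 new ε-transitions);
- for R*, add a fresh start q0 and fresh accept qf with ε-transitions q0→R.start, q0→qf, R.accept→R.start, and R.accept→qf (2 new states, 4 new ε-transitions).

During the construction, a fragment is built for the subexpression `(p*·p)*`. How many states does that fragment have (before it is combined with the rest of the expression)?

8

Fragment for `(p*·p)*`:
Each of the 2 symbol leaves contributes a 2-state fragment.
  p* — 4 states
  p*·p — 6 states
  (p*·p)* — 8 states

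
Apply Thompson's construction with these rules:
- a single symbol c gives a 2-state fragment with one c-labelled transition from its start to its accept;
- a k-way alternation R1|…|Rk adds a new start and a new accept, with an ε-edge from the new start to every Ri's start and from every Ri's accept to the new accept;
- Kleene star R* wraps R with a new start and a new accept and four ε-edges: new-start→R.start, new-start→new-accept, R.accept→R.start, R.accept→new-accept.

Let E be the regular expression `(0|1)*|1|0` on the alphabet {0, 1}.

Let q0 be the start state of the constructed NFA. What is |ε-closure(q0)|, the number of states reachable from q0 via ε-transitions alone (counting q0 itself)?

9

Work bottom-up. For each fragment F, track |ε-closure(F.start)| and whether F's accept lies in that closure (i.e. whether F accepts ε). A single-symbol fragment has closure size 1 and does not accept ε.
  0|1 : new start ε-reaches every alternative's start; none of them accept ε, so the new accept is not reached: |ε-closure| = 1 + 1 + 1 = 3
  (0|1)* : the star's fresh start ε-reaches both the body's start and the fresh accept: |ε-closure| = 2 + 3 = 5
  (0|1)*|1|0 : |ε-closure| = 1 (new start) + (5 + 1 + 1) + 1 (new accept, since some branch ε-reaches its own accept) = 9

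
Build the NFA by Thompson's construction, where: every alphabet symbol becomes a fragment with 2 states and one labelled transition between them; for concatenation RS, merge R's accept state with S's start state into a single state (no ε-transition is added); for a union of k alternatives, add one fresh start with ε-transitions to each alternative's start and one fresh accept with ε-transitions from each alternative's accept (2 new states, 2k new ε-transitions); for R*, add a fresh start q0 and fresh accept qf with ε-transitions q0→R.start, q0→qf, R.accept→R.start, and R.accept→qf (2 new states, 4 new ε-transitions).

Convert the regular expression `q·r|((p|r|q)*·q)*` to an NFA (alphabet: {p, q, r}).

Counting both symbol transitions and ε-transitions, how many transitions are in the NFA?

24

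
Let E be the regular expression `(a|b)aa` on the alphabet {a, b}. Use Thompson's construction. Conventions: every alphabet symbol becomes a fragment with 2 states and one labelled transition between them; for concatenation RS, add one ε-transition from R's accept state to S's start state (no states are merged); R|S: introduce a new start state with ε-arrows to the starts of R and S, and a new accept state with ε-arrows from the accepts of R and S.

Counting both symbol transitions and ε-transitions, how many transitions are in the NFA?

By structural recursion:
Each of the 4 symbol leaves contributes 1 transition (1 symbol, 0 ε).
  a|b = 6 transitions (2 symbol, 4 ε)
  (a|b)aa = 10 transitions (4 symbol, 6 ε)

10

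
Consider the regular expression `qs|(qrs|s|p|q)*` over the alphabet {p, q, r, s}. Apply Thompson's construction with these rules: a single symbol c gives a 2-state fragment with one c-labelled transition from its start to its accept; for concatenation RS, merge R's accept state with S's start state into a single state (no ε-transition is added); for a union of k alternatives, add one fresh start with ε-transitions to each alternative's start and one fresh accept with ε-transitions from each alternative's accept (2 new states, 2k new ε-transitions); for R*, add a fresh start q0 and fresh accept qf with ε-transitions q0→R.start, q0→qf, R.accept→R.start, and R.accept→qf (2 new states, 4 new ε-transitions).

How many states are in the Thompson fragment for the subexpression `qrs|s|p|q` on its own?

12

Fragment for `qrs|s|p|q`:
Each of the 6 symbol leaves contributes a 2-state fragment.
  qrs = 4 states
  qrs|s|p|q = 12 states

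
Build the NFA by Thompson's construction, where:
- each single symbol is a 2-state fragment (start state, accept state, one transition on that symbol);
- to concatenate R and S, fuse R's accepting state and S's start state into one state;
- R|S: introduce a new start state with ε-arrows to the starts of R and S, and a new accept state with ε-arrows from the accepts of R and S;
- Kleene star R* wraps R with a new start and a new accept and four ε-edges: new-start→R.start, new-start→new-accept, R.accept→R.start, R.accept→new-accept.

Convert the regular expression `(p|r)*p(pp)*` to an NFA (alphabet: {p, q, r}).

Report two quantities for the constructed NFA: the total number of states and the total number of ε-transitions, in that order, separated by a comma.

Bottom-up over the parse tree:
Each of the 5 symbol leaves contributes 2 states and 0 ε-transitions.
  p|r → 6 states, 4 ε-transitions
  (p|r)* → 8 states, 8 ε-transitions
  pp → 3 states, 0 ε-transitions
  (pp)* → 5 states, 4 ε-transitions
  (p|r)*p(pp)* → 13 states, 12 ε-transitions

13, 12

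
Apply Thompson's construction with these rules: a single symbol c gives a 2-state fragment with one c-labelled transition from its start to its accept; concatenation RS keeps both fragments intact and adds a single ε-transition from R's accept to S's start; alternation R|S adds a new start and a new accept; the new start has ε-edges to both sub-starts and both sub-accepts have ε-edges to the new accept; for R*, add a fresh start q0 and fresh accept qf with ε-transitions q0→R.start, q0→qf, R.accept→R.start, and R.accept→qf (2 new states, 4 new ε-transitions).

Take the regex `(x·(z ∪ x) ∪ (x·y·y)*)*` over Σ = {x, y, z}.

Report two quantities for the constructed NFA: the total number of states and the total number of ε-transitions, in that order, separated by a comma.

20, 19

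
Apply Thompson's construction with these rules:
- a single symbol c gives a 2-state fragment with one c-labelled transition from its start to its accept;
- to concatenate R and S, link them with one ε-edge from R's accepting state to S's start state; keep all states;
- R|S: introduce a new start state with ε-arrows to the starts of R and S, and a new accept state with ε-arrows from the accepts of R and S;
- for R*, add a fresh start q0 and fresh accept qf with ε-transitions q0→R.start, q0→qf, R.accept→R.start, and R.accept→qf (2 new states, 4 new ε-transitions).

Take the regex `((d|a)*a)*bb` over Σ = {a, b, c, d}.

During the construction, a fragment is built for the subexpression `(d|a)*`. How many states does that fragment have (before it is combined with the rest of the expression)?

Fragment for `(d|a)*`:
Each of the 2 symbol leaves contributes a 2-state fragment.
  d|a → 6 states
  (d|a)* → 8 states

8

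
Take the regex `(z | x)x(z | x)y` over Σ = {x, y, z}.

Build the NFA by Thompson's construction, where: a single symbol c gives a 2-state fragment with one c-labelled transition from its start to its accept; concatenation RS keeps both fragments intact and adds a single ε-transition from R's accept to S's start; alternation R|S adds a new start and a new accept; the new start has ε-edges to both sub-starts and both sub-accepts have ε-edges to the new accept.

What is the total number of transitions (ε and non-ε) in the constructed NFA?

17

Per subexpression:
Each of the 6 symbol leaves contributes 1 transition (1 symbol, 0 ε).
  z | x → 6 transitions (2 symbol, 4 ε)
  z | x → 6 transitions (2 symbol, 4 ε)
  (z | x)x(z | x)y → 17 transitions (6 symbol, 11 ε)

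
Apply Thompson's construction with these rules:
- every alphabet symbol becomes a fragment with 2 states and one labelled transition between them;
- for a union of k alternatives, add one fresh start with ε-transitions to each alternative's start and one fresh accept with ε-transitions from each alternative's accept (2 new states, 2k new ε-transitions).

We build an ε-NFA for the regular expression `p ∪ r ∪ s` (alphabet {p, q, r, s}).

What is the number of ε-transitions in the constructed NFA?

By structural recursion:
Each of the 3 symbol leaves contributes 0 ε-transitions.
  p ∪ r ∪ s : 6 ε-transitions

6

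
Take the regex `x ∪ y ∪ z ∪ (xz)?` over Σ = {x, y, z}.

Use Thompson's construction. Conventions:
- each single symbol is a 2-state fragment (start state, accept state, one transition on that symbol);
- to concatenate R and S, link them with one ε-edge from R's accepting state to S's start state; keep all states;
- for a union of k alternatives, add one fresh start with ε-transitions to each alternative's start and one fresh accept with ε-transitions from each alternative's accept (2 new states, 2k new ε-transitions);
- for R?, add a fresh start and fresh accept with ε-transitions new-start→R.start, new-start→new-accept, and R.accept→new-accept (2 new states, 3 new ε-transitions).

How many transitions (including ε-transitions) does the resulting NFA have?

17

Building bottom-up:
Each of the 5 symbol leaves contributes 1 transition (1 symbol, 0 ε).
  xz → 3 transitions (2 symbol, 1 ε)
  (xz)? → 6 transitions (2 symbol, 4 ε)
  x ∪ y ∪ z ∪ (xz)? → 17 transitions (5 symbol, 12 ε)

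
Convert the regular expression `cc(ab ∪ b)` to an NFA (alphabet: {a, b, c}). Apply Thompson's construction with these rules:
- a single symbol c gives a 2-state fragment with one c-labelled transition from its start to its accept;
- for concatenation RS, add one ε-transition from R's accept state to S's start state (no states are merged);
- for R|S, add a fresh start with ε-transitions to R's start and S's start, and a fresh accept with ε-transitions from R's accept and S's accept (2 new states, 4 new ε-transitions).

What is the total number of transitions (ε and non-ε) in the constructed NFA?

12

Bottom-up over the parse tree:
Each of the 5 symbol leaves contributes 1 transition (1 symbol, 0 ε).
  ab : 3 transitions (2 symbol, 1 ε)
  ab ∪ b : 8 transitions (3 symbol, 5 ε)
  cc(ab ∪ b) : 12 transitions (5 symbol, 7 ε)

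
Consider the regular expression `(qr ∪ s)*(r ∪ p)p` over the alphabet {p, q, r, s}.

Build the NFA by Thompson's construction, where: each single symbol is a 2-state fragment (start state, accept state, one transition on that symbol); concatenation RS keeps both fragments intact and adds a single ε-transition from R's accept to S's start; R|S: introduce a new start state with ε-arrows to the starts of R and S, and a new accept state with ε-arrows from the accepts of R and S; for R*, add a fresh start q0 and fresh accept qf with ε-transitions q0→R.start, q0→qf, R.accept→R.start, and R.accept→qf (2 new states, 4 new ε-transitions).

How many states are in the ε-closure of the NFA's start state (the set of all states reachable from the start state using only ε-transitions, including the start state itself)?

8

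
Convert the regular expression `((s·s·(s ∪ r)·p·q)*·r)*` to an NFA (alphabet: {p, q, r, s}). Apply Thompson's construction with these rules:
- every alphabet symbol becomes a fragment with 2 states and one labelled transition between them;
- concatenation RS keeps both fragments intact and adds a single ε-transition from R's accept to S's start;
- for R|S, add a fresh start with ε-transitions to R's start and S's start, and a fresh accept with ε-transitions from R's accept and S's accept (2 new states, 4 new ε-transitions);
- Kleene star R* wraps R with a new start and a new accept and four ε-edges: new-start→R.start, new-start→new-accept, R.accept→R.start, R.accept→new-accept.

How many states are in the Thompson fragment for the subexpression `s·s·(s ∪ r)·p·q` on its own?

14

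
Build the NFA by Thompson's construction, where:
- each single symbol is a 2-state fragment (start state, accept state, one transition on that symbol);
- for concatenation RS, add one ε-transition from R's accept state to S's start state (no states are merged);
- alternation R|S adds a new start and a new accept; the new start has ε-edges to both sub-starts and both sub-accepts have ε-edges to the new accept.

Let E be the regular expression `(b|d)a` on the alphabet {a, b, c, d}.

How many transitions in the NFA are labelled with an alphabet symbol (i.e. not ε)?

3

Recursing over subexpressions:
Each of the 3 symbol leaves contributes exactly 1 symbol transition.
  b|d — 2 symbol transitions
  (b|d)a — 3 symbol transitions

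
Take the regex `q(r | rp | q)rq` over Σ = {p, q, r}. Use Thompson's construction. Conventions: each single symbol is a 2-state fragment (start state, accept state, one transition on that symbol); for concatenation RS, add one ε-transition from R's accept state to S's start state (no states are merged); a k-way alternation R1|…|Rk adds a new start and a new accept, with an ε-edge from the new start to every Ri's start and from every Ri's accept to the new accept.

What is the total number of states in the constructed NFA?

By structural recursion:
Each of the 7 symbol leaves contributes a 2-state fragment.
  rp — 4 states
  r | rp | q — 10 states
  q(r | rp | q)rq — 16 states

16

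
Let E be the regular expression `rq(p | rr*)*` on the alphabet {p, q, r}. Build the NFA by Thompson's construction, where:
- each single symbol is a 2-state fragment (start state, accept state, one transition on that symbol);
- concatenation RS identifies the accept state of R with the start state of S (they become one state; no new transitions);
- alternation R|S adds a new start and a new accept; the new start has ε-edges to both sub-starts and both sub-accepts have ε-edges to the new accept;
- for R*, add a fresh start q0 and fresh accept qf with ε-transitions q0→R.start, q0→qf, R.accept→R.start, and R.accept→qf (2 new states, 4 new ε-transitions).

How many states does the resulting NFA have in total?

Per subexpression:
Each of the 5 symbol leaves contributes a 2-state fragment.
  r* = 4 states
  rr* = 5 states
  p | rr* = 9 states
  (p | rr*)* = 11 states
  rq(p | rr*)* = 13 states

13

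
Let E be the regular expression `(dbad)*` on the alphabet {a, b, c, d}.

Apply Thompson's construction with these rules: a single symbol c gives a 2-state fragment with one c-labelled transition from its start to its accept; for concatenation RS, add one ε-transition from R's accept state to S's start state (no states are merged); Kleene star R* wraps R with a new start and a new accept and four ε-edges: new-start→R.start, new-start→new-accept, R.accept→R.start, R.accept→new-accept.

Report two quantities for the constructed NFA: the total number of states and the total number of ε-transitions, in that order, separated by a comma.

10, 7

Bottom-up over the parse tree:
Each of the 4 symbol leaves contributes 2 states and 0 ε-transitions.
  dbad → 8 states, 3 ε-transitions
  (dbad)* → 10 states, 7 ε-transitions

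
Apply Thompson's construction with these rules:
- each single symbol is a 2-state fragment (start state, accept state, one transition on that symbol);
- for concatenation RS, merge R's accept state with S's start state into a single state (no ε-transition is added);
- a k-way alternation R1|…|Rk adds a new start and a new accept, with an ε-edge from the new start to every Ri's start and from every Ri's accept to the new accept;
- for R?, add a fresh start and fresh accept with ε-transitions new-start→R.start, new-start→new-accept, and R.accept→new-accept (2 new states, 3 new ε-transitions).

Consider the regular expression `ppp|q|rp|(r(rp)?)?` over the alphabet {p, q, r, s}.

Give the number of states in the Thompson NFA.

Recursing over subexpressions:
Each of the 9 symbol leaves contributes a 2-state fragment.
  ppp = 4 states
  rp = 3 states
  rp = 3 states
  (rp)? = 5 states
  r(rp)? = 6 states
  (r(rp)?)? = 8 states
  ppp|q|rp|(r(rp)?)? = 19 states

19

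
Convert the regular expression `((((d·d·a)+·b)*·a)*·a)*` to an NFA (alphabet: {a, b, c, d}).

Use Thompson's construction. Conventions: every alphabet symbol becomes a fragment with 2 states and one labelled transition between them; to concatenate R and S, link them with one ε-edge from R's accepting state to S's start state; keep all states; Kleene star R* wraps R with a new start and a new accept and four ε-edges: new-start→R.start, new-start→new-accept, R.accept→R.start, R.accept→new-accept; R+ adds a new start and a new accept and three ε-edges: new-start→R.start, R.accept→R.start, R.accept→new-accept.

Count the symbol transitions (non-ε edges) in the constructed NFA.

6

Bottom-up over the parse tree:
Each of the 6 symbol leaves contributes exactly 1 symbol transition.
  d·d·a — 3 symbol transitions
  (d·d·a)+ — 3 symbol transitions
  (d·d·a)+·b — 4 symbol transitions
  ((d·d·a)+·b)* — 4 symbol transitions
  ((d·d·a)+·b)*·a — 5 symbol transitions
  (((d·d·a)+·b)*·a)* — 5 symbol transitions
  (((d·d·a)+·b)*·a)*·a — 6 symbol transitions
  ((((d·d·a)+·b)*·a)*·a)* — 6 symbol transitions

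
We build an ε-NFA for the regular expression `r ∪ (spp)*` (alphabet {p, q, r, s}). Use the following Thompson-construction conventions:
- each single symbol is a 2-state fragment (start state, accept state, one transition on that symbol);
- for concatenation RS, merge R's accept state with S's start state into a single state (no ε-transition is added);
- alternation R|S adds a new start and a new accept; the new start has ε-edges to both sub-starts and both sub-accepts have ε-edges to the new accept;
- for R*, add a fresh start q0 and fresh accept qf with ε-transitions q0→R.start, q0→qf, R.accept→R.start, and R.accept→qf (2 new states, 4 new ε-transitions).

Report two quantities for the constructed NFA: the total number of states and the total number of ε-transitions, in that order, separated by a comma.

Recursing over subexpressions:
Each of the 4 symbol leaves contributes 2 states and 0 ε-transitions.
  spp : 4 states, 0 ε-transitions
  (spp)* : 6 states, 4 ε-transitions
  r ∪ (spp)* : 10 states, 8 ε-transitions

10, 8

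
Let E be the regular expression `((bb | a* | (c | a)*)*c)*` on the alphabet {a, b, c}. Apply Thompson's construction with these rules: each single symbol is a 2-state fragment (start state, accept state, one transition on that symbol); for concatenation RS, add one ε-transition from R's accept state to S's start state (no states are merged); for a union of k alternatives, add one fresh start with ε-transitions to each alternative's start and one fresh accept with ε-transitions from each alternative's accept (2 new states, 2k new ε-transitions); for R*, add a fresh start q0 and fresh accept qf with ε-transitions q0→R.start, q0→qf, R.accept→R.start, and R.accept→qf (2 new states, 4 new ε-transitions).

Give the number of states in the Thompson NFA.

Bottom-up over the parse tree:
Each of the 6 symbol leaves contributes a 2-state fragment.
  bb = 4 states
  a* = 4 states
  c | a = 6 states
  (c | a)* = 8 states
  bb | a* | (c | a)* = 18 states
  (bb | a* | (c | a)*)* = 20 states
  (bb | a* | (c | a)*)*c = 22 states
  ((bb | a* | (c | a)*)*c)* = 24 states

24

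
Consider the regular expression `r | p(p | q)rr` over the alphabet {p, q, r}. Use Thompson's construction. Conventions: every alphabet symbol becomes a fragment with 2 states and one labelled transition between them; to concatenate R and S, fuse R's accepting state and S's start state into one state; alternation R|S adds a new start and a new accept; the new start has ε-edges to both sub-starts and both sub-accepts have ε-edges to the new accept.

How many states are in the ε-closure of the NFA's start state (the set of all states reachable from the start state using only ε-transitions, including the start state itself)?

Compute the ε-closure size of each fragment's start state recursively; a symbol fragment's start has no outgoing ε-edge, so its closure is just itself (size 1).
  p | q : new start ε-reaches every alternative's start; none of them accept ε, so the new accept is not reached: C = 1 + 1 + 1 = 3
  p(p | q)rr : C equals the left operand's closure size = 1 (its accept is not ε-reachable, so the closure stops there)
  r | p(p | q)rr : new start ε-reaches every alternative's start; none of them accept ε, so the new accept is not reached: C = 1 + 1 + 1 = 3

3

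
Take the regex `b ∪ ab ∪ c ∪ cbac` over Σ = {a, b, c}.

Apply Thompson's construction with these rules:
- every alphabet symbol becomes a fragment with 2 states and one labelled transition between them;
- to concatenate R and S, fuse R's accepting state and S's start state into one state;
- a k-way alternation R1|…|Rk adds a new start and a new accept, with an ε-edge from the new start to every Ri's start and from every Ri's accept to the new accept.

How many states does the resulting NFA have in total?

Recursing over subexpressions:
Each of the 8 symbol leaves contributes a 2-state fragment.
  ab = 3 states
  cbac = 5 states
  b ∪ ab ∪ c ∪ cbac = 14 states

14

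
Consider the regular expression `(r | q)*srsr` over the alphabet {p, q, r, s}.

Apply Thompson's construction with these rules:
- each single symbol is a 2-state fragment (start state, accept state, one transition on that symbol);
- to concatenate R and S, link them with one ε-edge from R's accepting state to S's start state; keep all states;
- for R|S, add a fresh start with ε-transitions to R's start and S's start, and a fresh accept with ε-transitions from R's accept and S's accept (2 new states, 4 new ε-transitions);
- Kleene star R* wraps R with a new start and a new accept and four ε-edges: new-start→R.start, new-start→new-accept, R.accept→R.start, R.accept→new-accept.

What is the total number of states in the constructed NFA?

16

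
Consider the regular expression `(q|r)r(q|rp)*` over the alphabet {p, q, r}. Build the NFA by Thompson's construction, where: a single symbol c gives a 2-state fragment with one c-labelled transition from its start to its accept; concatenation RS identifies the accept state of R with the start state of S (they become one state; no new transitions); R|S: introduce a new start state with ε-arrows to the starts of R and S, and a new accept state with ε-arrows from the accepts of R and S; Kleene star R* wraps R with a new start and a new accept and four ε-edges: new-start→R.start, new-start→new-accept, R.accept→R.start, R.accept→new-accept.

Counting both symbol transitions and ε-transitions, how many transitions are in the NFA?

By structural recursion:
Each of the 6 symbol leaves contributes 1 transition (1 symbol, 0 ε).
  q|r — 6 transitions (2 symbol, 4 ε)
  rp — 2 transitions (2 symbol, 0 ε)
  q|rp — 7 transitions (3 symbol, 4 ε)
  (q|rp)* — 11 transitions (3 symbol, 8 ε)
  (q|r)r(q|rp)* — 18 transitions (6 symbol, 12 ε)

18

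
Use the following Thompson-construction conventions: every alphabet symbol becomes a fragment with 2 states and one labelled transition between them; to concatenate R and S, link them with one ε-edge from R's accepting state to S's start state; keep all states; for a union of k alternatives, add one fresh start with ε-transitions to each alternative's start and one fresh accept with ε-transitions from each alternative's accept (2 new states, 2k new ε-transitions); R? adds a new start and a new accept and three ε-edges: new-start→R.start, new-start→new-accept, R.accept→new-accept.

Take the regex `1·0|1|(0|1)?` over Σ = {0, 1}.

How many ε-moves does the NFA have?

By structural recursion:
Each of the 5 symbol leaves contributes 0 ε-transitions.
  1·0 — 1 ε-transition
  0|1 — 4 ε-transitions
  (0|1)? — 7 ε-transitions
  1·0|1|(0|1)? — 14 ε-transitions

14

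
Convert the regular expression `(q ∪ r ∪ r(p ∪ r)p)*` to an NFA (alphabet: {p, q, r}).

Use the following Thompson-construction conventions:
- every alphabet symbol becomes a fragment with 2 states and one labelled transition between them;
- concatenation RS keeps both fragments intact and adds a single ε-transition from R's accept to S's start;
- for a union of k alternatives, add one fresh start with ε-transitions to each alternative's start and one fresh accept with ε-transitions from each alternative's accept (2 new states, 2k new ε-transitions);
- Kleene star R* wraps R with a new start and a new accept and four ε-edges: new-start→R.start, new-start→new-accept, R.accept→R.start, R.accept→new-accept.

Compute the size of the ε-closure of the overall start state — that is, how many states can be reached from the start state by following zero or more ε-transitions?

Work bottom-up. For each fragment F, track |ε-closure(F.start)| and whether F's accept lies in that closure (i.e. whether F accepts ε). A single-symbol fragment has closure size 1 and does not accept ε.
  p ∪ r — new start ε-reaches every alternative's start; none of them accept ε, so the new accept is not reached: C = 1 + 1 + 1 = 3
  r(p ∪ r)p — same as the first factor's closure: C = 1
  q ∪ r ∪ r(p ∪ r)p — new start ε-reaches every alternative's start; none of them accept ε, so the new accept is not reached: C = 1 + 1 + 1 + 1 = 4
  (q ∪ r ∪ r(p ∪ r)p)* — new start has ε-edges to the inner start and to the new accept, so C = 2 + 4 = 6

6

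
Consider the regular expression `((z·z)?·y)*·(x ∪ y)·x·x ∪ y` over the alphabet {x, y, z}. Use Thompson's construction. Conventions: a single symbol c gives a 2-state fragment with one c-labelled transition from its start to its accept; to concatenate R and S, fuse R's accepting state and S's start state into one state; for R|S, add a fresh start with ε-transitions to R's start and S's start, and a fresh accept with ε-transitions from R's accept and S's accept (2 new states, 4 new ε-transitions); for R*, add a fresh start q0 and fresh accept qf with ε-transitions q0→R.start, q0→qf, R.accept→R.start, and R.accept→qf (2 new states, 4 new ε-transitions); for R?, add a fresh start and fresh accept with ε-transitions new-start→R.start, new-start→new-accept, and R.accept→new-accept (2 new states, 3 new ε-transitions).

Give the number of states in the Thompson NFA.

19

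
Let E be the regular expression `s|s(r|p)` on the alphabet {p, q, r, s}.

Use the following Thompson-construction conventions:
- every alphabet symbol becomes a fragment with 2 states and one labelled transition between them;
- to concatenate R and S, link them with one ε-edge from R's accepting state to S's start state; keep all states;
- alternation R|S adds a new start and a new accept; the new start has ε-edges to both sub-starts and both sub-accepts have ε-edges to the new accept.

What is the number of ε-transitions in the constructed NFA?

Recursing over subexpressions:
Each of the 4 symbol leaves contributes 0 ε-transitions.
  r|p → 4 ε-transitions
  s(r|p) → 5 ε-transitions
  s|s(r|p) → 9 ε-transitions

9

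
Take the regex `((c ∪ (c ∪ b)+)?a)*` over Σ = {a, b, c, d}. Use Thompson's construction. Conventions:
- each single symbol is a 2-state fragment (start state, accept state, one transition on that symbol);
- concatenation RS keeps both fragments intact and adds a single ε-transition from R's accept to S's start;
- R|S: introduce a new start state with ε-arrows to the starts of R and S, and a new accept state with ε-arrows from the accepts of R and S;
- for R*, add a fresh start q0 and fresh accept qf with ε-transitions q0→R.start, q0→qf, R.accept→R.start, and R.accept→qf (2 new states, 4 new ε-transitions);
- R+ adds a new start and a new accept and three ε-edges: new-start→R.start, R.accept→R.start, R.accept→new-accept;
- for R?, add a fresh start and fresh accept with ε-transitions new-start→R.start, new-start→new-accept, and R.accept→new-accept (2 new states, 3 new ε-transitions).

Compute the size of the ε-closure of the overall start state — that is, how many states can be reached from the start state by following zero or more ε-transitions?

11

Compute the ε-closure size of each fragment's start state recursively; a symbol fragment's start has no outgoing ε-edge, so its closure is just itself (size 1).
  c ∪ b — new start ε-reaches every alternative's start; none of them accept ε, so the new accept is not reached: |ε-closure| = 1 + 1 + 1 = 3
  (c ∪ b)+ — new start ε-reaches only the body's start; the new accept needs a symbol first: |ε-closure| = 1 + 3 = 4
  c ∪ (c ∪ b)+ — new start ε-reaches every alternative's start; none of them accept ε, so the new accept is not reached: |ε-closure| = 1 + 1 + 4 = 6
  (c ∪ (c ∪ b)+)? — new start has ε-edges to the inner start and to the new accept, so |ε-closure| = 2 + 6 = 8
  (c ∪ (c ∪ b)+)?a — |ε-closure| = 8 + 1 = 9 (closure spills across the concat boundary because the left factor accepts ε)
  ((c ∪ (c ∪ b)+)?a)* — |ε-closure| = 1 (new start) + 9 (body) + 1 (new accept) = 11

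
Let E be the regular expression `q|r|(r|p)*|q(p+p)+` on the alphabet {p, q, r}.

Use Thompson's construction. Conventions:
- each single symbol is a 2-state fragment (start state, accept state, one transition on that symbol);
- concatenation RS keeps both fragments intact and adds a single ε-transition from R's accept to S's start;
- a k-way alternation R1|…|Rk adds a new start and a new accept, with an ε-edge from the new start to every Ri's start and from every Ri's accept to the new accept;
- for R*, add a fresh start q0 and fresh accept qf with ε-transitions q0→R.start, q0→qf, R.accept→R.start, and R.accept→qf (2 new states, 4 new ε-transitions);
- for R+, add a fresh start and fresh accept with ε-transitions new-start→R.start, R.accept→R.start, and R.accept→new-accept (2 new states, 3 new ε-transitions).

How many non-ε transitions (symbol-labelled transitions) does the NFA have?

7

By structural recursion:
Each of the 7 symbol leaves contributes exactly 1 symbol transition.
  r|p → 2 symbol transitions
  (r|p)* → 2 symbol transitions
  p+ → 1 symbol transition
  p+p → 2 symbol transitions
  (p+p)+ → 2 symbol transitions
  q(p+p)+ → 3 symbol transitions
  q|r|(r|p)*|q(p+p)+ → 7 symbol transitions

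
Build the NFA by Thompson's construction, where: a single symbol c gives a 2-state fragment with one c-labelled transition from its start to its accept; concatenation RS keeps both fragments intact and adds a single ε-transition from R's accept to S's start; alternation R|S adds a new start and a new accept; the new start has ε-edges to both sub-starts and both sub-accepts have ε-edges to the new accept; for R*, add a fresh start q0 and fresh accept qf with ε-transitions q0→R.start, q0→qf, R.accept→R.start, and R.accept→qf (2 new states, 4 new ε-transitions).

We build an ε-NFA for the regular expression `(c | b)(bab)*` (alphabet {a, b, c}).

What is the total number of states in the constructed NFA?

By structural recursion:
Each of the 5 symbol leaves contributes a 2-state fragment.
  c | b — 6 states
  bab — 6 states
  (bab)* — 8 states
  (c | b)(bab)* — 14 states

14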